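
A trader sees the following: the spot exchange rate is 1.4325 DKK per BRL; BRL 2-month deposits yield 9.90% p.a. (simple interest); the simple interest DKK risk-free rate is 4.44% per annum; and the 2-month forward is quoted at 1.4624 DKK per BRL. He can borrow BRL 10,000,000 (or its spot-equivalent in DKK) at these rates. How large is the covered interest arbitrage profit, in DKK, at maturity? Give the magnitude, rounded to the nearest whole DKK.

DKK 434,291

T = 2/12 years.
Invest the BRL and cover forward: 10,000,000 × 1.016500 × 1.4624 = DKK 14,865,296.00.
Convert at spot and invest in DKK: 10,000,000 × 1.4325 × 1.007400 = DKK 14,431,005.00.
The quoted forward overvalues BRL, so borrow DKK, buy BRL at spot, deposit the BRL at 9.90%, and sell the proceeds forward at 1.4624.
The gap between the two covered legs is DKK 434,291.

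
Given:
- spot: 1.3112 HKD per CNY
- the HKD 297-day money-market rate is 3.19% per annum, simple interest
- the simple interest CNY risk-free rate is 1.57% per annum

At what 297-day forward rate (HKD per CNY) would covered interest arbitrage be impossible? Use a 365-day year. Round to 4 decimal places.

T = 297/365 years.
HKD growth factor: 1 + 0.0319×297/365 = 1.025957.
CNY accumulates by 1 + 0.0157×297/365 = 1.0127751.
Forward (HKD per CNY) = 1.3112 × 1.025957 / 1.0127751 = 1.328266.

1.3283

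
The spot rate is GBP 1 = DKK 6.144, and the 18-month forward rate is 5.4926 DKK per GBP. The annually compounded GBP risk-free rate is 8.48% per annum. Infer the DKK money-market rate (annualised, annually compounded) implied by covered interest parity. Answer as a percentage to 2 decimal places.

T = 18/12 years.
By CIP, F/S equals the DKK-to-GBP growth ratio: 5.4926/6.144 = 0.8939779.
The GBP side grows by (1 + 0.0848)^(18/12) = 1.1298597.
So the DKK growth factor = 1.0100696.
r = 1.0100696^(12/18) − 1 = 0.006702 → 0.67%.

0.67%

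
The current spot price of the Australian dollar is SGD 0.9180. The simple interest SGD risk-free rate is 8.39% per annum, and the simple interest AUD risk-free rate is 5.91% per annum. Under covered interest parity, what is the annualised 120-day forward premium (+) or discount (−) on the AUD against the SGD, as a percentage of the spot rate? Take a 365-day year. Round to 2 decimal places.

+2.43%

T = 120/365 years.
F = S · g_SGD/g_AUD = 0.918 × 1.0275836/1.0194301 = 0.9253423.
(F − S)/S ÷ T = (0.9253423 − 0.918)/0.918/(120/365) = 0.024328 → 2.43%.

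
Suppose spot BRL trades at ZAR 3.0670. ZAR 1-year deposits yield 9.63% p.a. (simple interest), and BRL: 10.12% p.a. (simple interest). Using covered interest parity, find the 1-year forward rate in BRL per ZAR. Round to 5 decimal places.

0.32751

T = 1 year.
Growth of 1 ZAR over T: 1 + 0.0963×1 = 1.096300.
Growth of 1 BRL over T: 1 + 0.1012×1 = 1.101200.
CIP: F = S · (grow ZAR)/(grow BRL) = 3.067 × 1.096300/1.101200 = 3.053353 ZAR per BRL.
Quoted the other way: 1/3.053353 = 0.32751 BRL per ZAR.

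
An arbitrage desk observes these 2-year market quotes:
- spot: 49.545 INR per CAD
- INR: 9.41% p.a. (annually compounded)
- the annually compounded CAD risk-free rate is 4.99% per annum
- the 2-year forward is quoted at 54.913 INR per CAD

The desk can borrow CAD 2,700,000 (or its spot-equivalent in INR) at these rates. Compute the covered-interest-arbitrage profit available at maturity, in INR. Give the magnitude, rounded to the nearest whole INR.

INR 3,299,321

T = 2 years.
Route A — deposit CAD, sell forward: 2,700,000 × 1.10229001 × 54.913 = INR 163,431,138.56.
Route B — convert at spot, deposit INR: 2,700,000 × 49.545 × 1.19705481 = INR 160,131,817.52.
The quoted forward overvalues CAD, so borrow INR, buy CAD at spot, deposit the CAD at 4.99%, and sell the proceeds forward at 54.913.
Arbitrage profit = |163,431,138.56 − 160,131,817.52| = INR 3,299,321.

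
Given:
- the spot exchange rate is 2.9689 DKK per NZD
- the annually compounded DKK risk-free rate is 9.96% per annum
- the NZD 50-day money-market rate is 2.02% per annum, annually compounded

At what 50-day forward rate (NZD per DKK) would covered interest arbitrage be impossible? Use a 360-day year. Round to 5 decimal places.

0.33334

T = 50/360 years.
Growth of 1 DKK over T: (1 + 0.0996)^(50/360) = 1.0132743.
Growth of 1 NZD over T: (1 + 0.0202)^(50/360) = 1.0027815.
Forward (DKK per NZD) = 2.9689 × 1.0132743 / 1.0027815 = 2.999966.
Invert for NZD per DKK: 1 / 2.999966 = 0.33334.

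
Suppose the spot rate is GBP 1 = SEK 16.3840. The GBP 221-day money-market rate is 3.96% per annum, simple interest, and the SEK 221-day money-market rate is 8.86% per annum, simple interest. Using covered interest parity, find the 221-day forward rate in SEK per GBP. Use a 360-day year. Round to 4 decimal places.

16.8651

T = 221/360 years.
SEK accumulates by 1 + 0.0886×221/360 = 1.05439056.
GBP accumulates by 1 + 0.0396×221/360 = 1.024310.
Forward (SEK per GBP) = 16.384 × 1.05439056 / 1.024310 = 16.865143.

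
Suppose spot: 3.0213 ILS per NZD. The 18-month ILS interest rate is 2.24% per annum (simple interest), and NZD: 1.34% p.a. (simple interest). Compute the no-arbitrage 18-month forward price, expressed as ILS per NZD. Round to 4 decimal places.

3.0613

T = 18/12 years.
ILS growth factor: 1 + 0.0224×18/12 = 1.033600.
NZD accumulates by 1 + 0.0134×18/12 = 1.020100.
CIP: F = S · (grow ILS)/(grow NZD) = 3.0213 × 1.033600/1.020100 = 3.061284 ILS per NZD.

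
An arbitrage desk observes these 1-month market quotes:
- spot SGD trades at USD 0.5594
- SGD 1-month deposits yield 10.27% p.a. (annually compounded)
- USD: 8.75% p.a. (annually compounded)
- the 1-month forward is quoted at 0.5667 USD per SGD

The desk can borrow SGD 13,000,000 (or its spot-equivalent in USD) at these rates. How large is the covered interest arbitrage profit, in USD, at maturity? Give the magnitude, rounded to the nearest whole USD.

USD 104,152

T = 1/12 years.
Invest the SGD and cover forward: 13,000,000 × 1.008180085 × 0.5667 = USD 7,427,363.50.
Convert at spot and invest in USD: 13,000,000 × 0.5594 × 1.007014612 = USD 7,323,211.66.
The quoted forward overvalues SGD, so borrow USD, buy SGD at spot, deposit the SGD at 10.27%, and sell the proceeds forward at 0.5667.
The gap between the two covered legs is USD 104,152.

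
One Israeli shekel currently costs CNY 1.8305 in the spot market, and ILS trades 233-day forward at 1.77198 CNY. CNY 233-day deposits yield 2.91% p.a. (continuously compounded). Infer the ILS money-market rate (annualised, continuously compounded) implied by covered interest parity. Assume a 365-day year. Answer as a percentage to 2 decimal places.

T = 233/365 years.
By CIP, F/S equals the CNY-to-ILS growth ratio: 1.77198/1.8305 = 0.9680306.
The CNY side grows by e^(0.0291×233/365) = 1.0187498.
So the ILS growth factor = 1.0523942.
r = ln(1.0523942)/(233/365) = 0.079999 → 8.00%.

8.00%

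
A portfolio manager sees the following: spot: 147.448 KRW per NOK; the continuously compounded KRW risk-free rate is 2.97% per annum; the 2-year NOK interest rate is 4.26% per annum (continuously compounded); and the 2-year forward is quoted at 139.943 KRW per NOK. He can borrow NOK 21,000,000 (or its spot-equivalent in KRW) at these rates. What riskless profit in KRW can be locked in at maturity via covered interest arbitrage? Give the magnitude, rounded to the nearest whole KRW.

KRW 85,742,091

T = 2 years.
Route A — deposit NOK, sell forward: 21,000,000 × 1.088934831888 × 139.943 = KRW 3,200,164,950.76.
Route B — convert at spot, deposit KRW: 21,000,000 × 147.448 × 1.06119963571 = KRW 3,285,907,041.61.
The quoted forward undervalues NOK, so borrow NOK, convert to KRW at spot, deposit the KRW at 2.97%, and buy NOK forward at 139.943 to cover the loan.
The gap between the two covered legs is KRW 85,742,091.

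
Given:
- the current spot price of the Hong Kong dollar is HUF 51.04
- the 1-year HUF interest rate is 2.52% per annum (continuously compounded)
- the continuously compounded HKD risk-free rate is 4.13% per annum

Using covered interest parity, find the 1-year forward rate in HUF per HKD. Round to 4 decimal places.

T = 1 year.
HUF accumulates by e^(0.0252×1) = 1.0255202.
HKD accumulates by e^(0.0413×1) = 1.04216471.
Forward (HUF per HKD) = 51.04 × 1.0255202 / 1.04216471 = 50.224835.

50.2248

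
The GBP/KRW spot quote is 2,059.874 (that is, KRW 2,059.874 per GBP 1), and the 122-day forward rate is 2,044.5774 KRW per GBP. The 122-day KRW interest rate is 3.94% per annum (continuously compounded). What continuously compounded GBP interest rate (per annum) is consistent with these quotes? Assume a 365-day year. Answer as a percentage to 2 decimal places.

6.17%

T = 122/365 years.
By CIP, F/S equals the KRW-to-GBP growth ratio: 2044.5774/2059.874 = 0.9925740.
The KRW side grows by e^(0.0394×122/365) = 1.0132564.
Hence g_GBP = 1.0208371.
r = ln(1.0208371)/(122/365) = 0.061700 → 6.17%.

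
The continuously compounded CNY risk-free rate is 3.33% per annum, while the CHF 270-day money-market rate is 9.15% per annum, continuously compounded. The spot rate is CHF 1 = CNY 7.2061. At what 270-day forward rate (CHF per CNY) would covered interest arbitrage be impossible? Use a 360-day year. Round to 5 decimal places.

0.14496

T = 270/360 years.
Growth of 1 CNY over T: e^(0.0333×270/360) = 1.0252895.
CHF growth factor: e^(0.0915×270/360) = 1.0710345.
CIP: F = S · (grow CNY)/(grow CHF) = 7.2061 × 1.0252895/1.0710345 = 6.898320 CNY per CHF.
Invert for CHF per CNY: 1 / 6.898320 = 0.14496.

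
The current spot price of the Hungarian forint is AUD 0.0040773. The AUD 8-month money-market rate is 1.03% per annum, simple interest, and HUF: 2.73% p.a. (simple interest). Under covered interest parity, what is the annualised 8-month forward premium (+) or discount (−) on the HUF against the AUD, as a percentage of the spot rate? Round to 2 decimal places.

-1.67%

T = 8/12 years.
CIP forward (AUD per HUF) = 0.0040773 × 1.0068667/1.018200 = 0.0040319167.
Annualised premium = (F − S)/S × (1/T) = (0.0040319167 − 0.0040773)/0.0040773 ÷ (8/12) = -1.67%.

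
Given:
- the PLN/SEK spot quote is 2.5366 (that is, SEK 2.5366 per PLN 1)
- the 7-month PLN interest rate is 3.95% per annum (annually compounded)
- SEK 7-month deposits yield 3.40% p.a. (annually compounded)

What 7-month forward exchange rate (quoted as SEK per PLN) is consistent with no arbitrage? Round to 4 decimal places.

2.5288

T = 7/12 years.
SEK accumulates by (1 + 0.0340)^(7/12) = 1.0196951.
PLN growth factor: (1 + 0.0395)^(7/12) = 1.0228555.
CIP: F = S · (grow SEK)/(grow PLN) = 2.5366 × 1.0196951/1.0228555 = 2.528762 SEK per PLN.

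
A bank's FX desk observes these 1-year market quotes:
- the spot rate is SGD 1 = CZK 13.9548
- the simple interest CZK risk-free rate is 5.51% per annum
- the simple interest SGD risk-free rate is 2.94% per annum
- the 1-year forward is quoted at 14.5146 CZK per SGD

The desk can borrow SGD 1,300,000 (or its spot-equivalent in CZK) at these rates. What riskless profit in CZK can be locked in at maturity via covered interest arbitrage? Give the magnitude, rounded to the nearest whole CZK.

T = 1 year.
Keep in SGD, deliver into the forward: 1,300,000·1.029400·14.5146 = CZK 19,423,728.01.
Swap to CZK now, deposit: 1,300,000·13.9548·1.055100 = CZK 19,140,822.32.
The quoted forward overvalues SGD, so borrow CZK, buy SGD at spot, deposit the SGD at 2.94%, and sell the proceeds forward at 14.5146.
The gap between the two covered legs is CZK 282,906.

CZK 282,906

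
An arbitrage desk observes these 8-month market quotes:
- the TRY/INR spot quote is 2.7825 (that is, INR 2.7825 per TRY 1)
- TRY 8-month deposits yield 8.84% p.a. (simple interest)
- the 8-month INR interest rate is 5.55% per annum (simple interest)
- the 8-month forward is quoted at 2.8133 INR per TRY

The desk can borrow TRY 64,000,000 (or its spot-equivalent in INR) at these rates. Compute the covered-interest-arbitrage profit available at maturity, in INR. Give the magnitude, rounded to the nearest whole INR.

INR 5,993,257

T = 8/12 years.
Route A — deposit TRY, sell forward: 64,000,000 × 1.05893333333 × 2.8133 = INR 190,662,217.39.
Route B — convert at spot, deposit INR: 64,000,000 × 2.7825 × 1.037000 = INR 184,668,960.00.
The quoted forward overvalues TRY, so borrow INR, buy TRY at spot, deposit the TRY at 8.84%, and sell the proceeds forward at 2.8133.
Arbitrage profit = |190,662,217.39 − 184,668,960.00| = INR 5,993,257.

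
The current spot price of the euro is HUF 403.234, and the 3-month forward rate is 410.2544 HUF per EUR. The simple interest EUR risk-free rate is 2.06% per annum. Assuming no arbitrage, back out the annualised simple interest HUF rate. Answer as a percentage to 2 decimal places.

9.06%

T = 3/12 years.
By CIP, F/S equals the HUF-to-EUR growth ratio: 410.2544/403.234 = 1.0174102.
The EUR side grows by 1 + 0.0206×3/12 = 1.005150.
Hence g_HUF = 1.0226499.
(1.0226499 − 1)/T = 0.090600, i.e. 9.06%.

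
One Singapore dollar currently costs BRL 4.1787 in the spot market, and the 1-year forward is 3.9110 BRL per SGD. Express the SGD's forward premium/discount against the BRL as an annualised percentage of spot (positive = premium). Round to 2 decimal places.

-6.41%

T = 1 year.
(F − S)/S = (3.9110 − 4.1787)/4.1787 = -0.0640630.
Per annum: -0.0640630 / 1 = -0.064063 = -6.41%.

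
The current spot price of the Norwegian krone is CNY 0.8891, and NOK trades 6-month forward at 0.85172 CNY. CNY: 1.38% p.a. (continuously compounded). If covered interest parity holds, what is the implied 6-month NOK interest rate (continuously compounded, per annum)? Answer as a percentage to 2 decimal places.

9.97%

T = 6/12 years.
By CIP, F/S equals the CNY-to-NOK growth ratio: 0.85172/0.8891 = 0.9579575.
CNY growth factor: e^(0.0138×6/12) = 1.0069239.
That pins the NOK growth at 1.0511154.
Take logs: ln 1.0511154 / (6/12) = 0.099704, so 9.97%.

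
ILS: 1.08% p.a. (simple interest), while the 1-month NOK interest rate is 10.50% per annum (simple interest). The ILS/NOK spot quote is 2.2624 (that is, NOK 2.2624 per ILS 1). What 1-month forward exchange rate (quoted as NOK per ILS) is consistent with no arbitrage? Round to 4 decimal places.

2.2801

T = 1/12 years.
NOK accumulates by 1 + 0.1050×1/12 = 1.008750.
Growth of 1 ILS over T: 1 + 0.0108×1/12 = 1.000900.
So F = 2.2624 × 1.008750 / 1.000900 = 2.280144 (NOK/ILS).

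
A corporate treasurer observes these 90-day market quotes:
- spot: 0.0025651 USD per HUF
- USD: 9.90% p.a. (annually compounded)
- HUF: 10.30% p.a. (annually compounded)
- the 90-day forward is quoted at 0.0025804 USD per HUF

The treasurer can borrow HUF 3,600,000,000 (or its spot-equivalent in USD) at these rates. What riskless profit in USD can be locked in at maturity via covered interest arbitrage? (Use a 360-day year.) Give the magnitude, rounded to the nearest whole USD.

USD 65,038

T = 90/360 years.
Invest the HUF and cover forward: 3,600,000,000 × 1.024811235 × 0.0025804 = USD 9,519,922.48.
Convert at spot and invest in USD: 3,600,000,000 × 0.0025651 × 1.023880857 = USD 9,454,884.43.
The quoted forward overvalues HUF, so borrow USD, buy HUF at spot, deposit the HUF at 10.30%, and sell the proceeds forward at 0.0025804.
Profit = 9,519,922.48 − 9,454,884.43 = USD 65,038.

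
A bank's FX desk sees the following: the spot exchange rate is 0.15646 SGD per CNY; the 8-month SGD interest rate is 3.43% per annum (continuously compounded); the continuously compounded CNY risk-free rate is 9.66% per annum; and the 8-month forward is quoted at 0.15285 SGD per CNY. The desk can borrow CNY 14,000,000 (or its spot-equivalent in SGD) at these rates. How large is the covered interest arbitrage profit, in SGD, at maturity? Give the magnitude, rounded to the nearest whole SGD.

T = 8/12 years.
Invest the CNY and cover forward: 14,000,000 × 1.066518921 × 0.15285 = SGD 2,282,243.84.
Convert at spot and invest in SGD: 14,000,000 × 0.15646 × 1.023130113 = SGD 2,241,105.12.
The quoted forward overvalues CNY, so borrow SGD, buy CNY at spot, deposit the CNY at 9.66%, and sell the proceeds forward at 0.15285.
Arbitrage profit = |2,282,243.84 − 2,241,105.12| = SGD 41,139.

SGD 41,139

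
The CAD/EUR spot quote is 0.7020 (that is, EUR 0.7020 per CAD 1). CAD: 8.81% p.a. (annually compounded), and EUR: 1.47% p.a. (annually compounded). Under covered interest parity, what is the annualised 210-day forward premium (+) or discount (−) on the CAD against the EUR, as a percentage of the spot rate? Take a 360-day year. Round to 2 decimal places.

T = 210/360 years.
CIP forward (EUR per CAD) = 0.702 × 1.0085489/1.0504857 = 0.6739752.
(F − S)/S ÷ T = (0.6739752 − 0.702)/0.702/(210/360) = -0.068437 → -6.84%.

-6.84%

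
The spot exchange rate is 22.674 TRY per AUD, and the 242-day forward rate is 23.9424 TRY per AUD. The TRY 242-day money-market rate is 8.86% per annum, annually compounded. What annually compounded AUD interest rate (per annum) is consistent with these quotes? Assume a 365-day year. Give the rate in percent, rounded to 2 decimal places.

T = 242/365 years.
F/S = 23.9424/22.674 = 1.0559407 = (growth of TRY) / (growth of AUD).
TRY growth factor: (1 + 0.0886)^(242/365) = 1.057899.
Hence g_AUD = 1.0018546.
Annualise: 1.0018546^(365/242) − 1 = 0.002799 = 0.28%.

0.28%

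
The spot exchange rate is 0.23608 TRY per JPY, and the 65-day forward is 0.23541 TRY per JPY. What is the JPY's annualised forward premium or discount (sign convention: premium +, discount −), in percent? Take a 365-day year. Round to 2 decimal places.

-1.59%

T = 65/365 years.
(F − S)/S = (0.23541 − 0.23608)/0.23608 = -0.0028380.
Per annum: -0.0028380 / (65/365) = -0.015936 = -1.59%.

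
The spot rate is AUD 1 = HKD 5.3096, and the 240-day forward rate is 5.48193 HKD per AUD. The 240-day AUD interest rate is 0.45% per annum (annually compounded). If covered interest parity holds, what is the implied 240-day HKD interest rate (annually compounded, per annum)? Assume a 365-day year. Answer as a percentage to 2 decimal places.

5.45%

T = 240/365 years.
By CIP, F/S equals the HKD-to-AUD growth ratio: 5.48193/5.3096 = 1.0324563.
The AUD side grows by (1 + 0.0045)^(240/365) = 1.0029566.
That pins the HKD growth at 1.0355089.
r = 1.0355089^(365/240) − 1 = 0.054500 → 5.45%.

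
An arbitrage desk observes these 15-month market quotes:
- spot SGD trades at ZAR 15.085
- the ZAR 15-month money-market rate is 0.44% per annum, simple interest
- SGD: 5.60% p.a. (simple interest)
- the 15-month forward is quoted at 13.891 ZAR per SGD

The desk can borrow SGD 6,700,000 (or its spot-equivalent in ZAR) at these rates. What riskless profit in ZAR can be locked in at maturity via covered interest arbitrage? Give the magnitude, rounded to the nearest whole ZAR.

ZAR 2,040,803

T = 15/12 years.
Route A — deposit SGD, sell forward: 6,700,000 × 1.070000 × 13.891 = ZAR 99,584,579.00.
Route B — convert at spot, deposit ZAR: 6,700,000 × 15.085 × 1.005500 = ZAR 101,625,382.25.
The quoted forward undervalues SGD, so borrow SGD, convert to ZAR at spot, deposit the ZAR at 0.44%, and buy SGD forward at 13.891 to cover the loan.
Arbitrage profit = |99,584,579.00 − 101,625,382.25| = ZAR 2,040,803.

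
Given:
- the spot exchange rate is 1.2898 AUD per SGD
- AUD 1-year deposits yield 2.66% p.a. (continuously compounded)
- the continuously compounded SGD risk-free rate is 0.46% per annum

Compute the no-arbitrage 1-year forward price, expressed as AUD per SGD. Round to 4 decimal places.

1.3185

T = 1 year.
AUD growth factor: e^(0.0266×1) = 1.0269569.
SGD growth factor: e^(0.0046×1) = 1.0046106.
Forward (AUD per SGD) = 1.2898 × 1.0269569 / 1.0046106 = 1.318490.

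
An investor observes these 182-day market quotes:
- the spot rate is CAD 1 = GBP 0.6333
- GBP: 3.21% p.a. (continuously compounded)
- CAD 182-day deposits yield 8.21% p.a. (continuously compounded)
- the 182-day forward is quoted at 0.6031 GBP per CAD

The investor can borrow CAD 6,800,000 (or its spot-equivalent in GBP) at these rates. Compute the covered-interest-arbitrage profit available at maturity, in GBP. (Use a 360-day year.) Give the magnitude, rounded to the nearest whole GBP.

GBP 102,015

T = 182/360 years.
Keep in CAD, deliver into the forward: 6,800,000·1.042379532·0.6031 = GBP 4,274,881.85.
Swap to GBP now, deposit: 6,800,000·0.6333·1.016360728 = GBP 4,376,896.49.
The quoted forward undervalues CAD, so borrow CAD, convert to GBP at spot, deposit the GBP at 3.21%, and buy CAD forward at 0.6031 to cover the loan.
Arbitrage profit = |4,274,881.85 − 4,376,896.49| = GBP 102,015.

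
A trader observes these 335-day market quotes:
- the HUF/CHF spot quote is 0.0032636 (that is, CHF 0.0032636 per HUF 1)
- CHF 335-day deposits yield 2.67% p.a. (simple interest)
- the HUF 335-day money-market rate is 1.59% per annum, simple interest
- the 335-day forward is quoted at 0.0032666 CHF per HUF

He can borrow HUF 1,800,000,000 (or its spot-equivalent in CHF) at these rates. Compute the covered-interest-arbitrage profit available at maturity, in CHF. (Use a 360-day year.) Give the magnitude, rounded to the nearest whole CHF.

T = 335/360 years.
Keep in HUF, deliver into the forward: 1,800,000,000·1.014795833·0.0032666 = CHF 5,966,877.72.
Swap to CHF now, deposit: 1,800,000,000·0.0032636·1.024845833 = CHF 6,020,436.35.
The quoted forward undervalues HUF, so borrow HUF, convert to CHF at spot, deposit the CHF at 2.67%, and buy HUF forward at 0.0032666 to cover the loan.
The gap between the two covered legs is CHF 53,559.

CHF 53,559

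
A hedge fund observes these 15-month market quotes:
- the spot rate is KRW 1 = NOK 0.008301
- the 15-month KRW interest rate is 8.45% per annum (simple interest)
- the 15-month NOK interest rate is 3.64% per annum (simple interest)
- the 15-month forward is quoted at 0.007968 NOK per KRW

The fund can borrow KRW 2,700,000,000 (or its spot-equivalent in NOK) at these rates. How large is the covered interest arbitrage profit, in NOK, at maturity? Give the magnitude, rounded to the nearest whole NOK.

T = 15/12 years.
Invest the KRW and cover forward: 2,700,000,000 × 1.105625 × 0.007968 = NOK 23,785,974.00.
Convert at spot and invest in NOK: 2,700,000,000 × 0.008301 × 1.045500 = NOK 23,432,477.85.
The quoted forward overvalues KRW, so borrow NOK, buy KRW at spot, deposit the KRW at 8.45%, and sell the proceeds forward at 0.007968.
The gap between the two covered legs is NOK 353,496.

NOK 353,496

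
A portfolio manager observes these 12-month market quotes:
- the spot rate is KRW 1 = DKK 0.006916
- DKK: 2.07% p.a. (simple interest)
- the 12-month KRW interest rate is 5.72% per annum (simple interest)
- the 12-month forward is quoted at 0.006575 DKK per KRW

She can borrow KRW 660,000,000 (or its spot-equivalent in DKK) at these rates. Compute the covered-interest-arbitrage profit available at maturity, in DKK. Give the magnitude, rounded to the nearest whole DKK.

T = 1 year.
Route A — deposit KRW, sell forward: 660,000,000 × 1.057200 × 0.006575 = DKK 4,587,719.40.
Route B — convert at spot, deposit DKK: 660,000,000 × 0.006916 × 1.020700 = DKK 4,659,046.39.
The quoted forward undervalues KRW, so borrow KRW, convert to DKK at spot, deposit the DKK at 2.07%, and buy KRW forward at 0.006575 to cover the loan.
The gap between the two covered legs is DKK 71,327.

DKK 71,327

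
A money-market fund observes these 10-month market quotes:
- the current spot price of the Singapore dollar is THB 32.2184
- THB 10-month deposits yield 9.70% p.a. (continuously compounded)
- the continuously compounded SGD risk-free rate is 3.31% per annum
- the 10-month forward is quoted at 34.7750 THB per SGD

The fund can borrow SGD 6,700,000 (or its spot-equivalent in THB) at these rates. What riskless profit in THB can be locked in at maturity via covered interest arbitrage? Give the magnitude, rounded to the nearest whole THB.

THB 5,471,816

T = 10/12 years.
Invest the SGD and cover forward: 6,700,000 × 1.02796727548 × 34.7750 = THB 239,508,665.43.
Convert at spot and invest in THB: 6,700,000 × 32.2184 × 1.08419018314 = THB 234,036,849.08.
The quoted forward overvalues SGD, so borrow THB, buy SGD at spot, deposit the SGD at 3.31%, and sell the proceeds forward at 34.7750.
The gap between the two covered legs is THB 5,471,816.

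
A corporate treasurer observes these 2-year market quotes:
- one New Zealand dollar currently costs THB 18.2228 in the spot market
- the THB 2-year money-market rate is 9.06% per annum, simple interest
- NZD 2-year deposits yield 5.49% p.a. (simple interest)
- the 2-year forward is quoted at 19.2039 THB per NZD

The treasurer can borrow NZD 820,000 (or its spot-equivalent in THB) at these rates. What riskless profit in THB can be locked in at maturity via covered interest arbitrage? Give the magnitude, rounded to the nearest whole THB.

T = 2 years.
Keep in NZD, deliver into the forward: 820,000·1.109800·19.2039 = THB 17,476,240.34.
Swap to THB now, deposit: 820,000·18.2228·1.181200 = THB 17,650,312.52.
The quoted forward undervalues NZD, so borrow NZD, convert to THB at spot, deposit the THB at 9.06%, and buy NZD forward at 19.2039 to cover the loan.
Profit = 17,650,312.52 − 17,476,240.34 = THB 174,072.

THB 174,072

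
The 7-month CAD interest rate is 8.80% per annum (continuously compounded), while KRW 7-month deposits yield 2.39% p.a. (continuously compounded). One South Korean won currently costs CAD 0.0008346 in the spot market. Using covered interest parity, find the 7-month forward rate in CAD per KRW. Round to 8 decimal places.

0.00086640

T = 7/12 years.
CAD growth factor: e^(0.0880×7/12) = 1.0526737.
Growth of 1 KRW over T: e^(0.0239×7/12) = 1.0140393.
Forward (CAD per KRW) = 0.0008346 × 1.0526737 / 1.0140393 = 0.0008663979.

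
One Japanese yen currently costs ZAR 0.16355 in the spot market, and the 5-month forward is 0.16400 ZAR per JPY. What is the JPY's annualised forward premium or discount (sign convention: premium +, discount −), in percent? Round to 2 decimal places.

+0.66%

T = 5/12 years.
(F − S)/S = (0.16400 − 0.16355)/0.16355 = 0.0027515.
Annualise by dividing by T: 0.0027515 / (5/12) = 0.006604 → 0.66%.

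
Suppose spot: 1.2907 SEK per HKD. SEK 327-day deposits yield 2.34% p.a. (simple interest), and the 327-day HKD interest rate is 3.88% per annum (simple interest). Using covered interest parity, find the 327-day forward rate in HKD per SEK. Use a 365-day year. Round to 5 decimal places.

T = 327/365 years.
Growth of 1 SEK over T: 1 + 0.0234×327/365 = 1.0209638.
Growth of 1 HKD over T: 1 + 0.0388×327/365 = 1.0347605.
CIP: F = S · (grow SEK)/(grow HKD) = 1.2907 × 1.0209638/1.0347605 = 1.273491 SEK per HKD.
Quoted the other way: 1/1.273491 = 0.78524 HKD per SEK.

0.78524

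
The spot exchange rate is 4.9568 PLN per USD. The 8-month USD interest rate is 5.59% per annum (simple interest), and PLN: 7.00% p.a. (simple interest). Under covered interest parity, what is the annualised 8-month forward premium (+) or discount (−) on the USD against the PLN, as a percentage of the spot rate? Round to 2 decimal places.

T = 8/12 years.
No-arbitrage forward: 4.9568 × 1.0466667 / 1.0372667 = 5.0017199 PLN/USD.
Annualised premium = (F − S)/S × (1/T) = (5.0017199 − 4.9568)/4.9568 ÷ (8/12) = 1.36%.

+1.36%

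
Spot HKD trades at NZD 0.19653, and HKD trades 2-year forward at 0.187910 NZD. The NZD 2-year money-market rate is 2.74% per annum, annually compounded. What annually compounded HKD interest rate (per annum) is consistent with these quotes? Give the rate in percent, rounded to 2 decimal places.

T = 2 years.
CIP gives F = S · g_NZD/g_HKD, so g_NZD/g_HKD = 0.18791/0.19653 = 0.9561390.
NZD growth factor: (1 + 0.0274)^2 = 1.0555508.
Hence g_HKD = 1.1039721.
Annualise: 1.1039721^(1/2) − 1 = 0.050701 = 5.07%.

5.07%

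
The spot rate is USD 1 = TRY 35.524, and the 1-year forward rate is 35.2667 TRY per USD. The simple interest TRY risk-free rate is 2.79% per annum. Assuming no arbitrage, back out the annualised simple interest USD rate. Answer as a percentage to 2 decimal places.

T = 1 year.
CIP gives F = S · g_TRY/g_USD, so g_TRY/g_USD = 35.2667/35.524 = 0.9927570.
TRY growth factor: 1 + 0.0279×1 = 1.027900.
So the USD growth factor = 1.0353994.
r = (1.0353994 − 1)/1 = 0.035399 → 3.54%.

3.54%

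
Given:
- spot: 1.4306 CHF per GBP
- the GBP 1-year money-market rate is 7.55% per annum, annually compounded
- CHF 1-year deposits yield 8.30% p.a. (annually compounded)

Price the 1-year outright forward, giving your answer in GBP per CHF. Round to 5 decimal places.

T = 1 year.
CHF accumulates by (1 + 0.0830)^1 = 1.083000.
GBP growth factor: (1 + 0.0755)^1 = 1.075500.
Forward (CHF per GBP) = 1.4306 × 1.083000 / 1.075500 = 1.440576.
Invert for GBP per CHF: 1 / 1.440576 = 0.69417.

0.69417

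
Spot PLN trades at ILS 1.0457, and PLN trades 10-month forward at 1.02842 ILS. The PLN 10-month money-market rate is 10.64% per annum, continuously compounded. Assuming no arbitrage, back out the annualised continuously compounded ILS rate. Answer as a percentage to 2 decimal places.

8.64%

T = 10/12 years.
F/S = 1.02842/1.0457 = 0.9834752 = (growth of ILS) / (growth of PLN).
PLN growth factor: e^(0.1064×10/12) = 1.0927164.
So the ILS growth factor = 1.0746595.
r = ln(1.0746595)/(10/12) = 0.086405 → 8.64%.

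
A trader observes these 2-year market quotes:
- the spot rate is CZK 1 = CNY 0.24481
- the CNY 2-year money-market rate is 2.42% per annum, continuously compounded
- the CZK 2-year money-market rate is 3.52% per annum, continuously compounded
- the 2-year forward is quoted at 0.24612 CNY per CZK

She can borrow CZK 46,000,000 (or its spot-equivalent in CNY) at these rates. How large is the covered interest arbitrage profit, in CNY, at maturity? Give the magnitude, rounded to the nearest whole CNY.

T = 2 years.
Route A — deposit CZK, sell forward: 46,000,000 × 1.0729372703 × 0.24612 = CNY 12,147,280.76.
Route B — convert at spot, deposit CNY: 46,000,000 × 0.24481 × 1.0495904075 = CNY 11,819,710.47.
The quoted forward overvalues CZK, so borrow CNY, buy CZK at spot, deposit the CZK at 3.52%, and sell the proceeds forward at 0.24612.
Profit = 12,147,280.76 − 11,819,710.47 = CNY 327,570.

CNY 327,570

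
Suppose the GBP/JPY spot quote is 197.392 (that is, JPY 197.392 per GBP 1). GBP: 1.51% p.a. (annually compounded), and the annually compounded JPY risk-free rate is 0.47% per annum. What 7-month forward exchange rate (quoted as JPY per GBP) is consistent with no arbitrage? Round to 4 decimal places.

196.2098

T = 7/12 years.
JPY accumulates by (1 + 0.0047)^(7/12) = 1.002738988.
GBP accumulates by (1 + 0.0151)^(7/12) = 1.00878082.
So F = 197.392 × 1.002738988 / 1.00878082 = 196.209772 (JPY/GBP).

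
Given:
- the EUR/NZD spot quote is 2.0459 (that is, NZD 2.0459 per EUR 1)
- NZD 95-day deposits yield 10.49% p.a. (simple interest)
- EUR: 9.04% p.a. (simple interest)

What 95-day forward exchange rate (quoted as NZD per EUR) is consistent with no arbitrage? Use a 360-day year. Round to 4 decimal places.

T = 95/360 years.
Growth of 1 NZD over T: 1 + 0.1049×95/360 = 1.0276819.
Growth of 1 EUR over T: 1 + 0.0904×95/360 = 1.0238556.
Forward (NZD per EUR) = 2.0459 × 1.0276819 / 1.0238556 = 2.053546.

2.0535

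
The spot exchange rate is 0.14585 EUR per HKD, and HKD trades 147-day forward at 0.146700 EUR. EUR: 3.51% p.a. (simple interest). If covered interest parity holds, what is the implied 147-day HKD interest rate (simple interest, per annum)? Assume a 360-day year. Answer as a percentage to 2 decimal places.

T = 147/360 years.
F/S = 0.1467/0.14585 = 1.0058279 = (growth of EUR) / (growth of HKD).
The EUR side grows by 1 + 0.0351×147/360 = 1.0143325.
Hence g_HKD = 1.0084553.
r = (1.0084553 − 1)/(147/360) = 0.020707 → 2.07%.

2.07%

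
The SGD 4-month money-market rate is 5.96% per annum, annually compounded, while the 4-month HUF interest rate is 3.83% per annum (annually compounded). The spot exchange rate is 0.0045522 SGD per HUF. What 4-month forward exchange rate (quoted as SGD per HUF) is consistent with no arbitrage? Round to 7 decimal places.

T = 4/12 years.
Growth of 1 SGD over T: (1 + 0.0596)^(4/12) = 1.0194846.
Growth of 1 HUF over T: (1 + 0.0383)^(4/12) = 1.0126071.
So F = 0.0045522 × 1.0194846 / 1.0126071 = 0.004583118 (SGD/HUF).

0.0045831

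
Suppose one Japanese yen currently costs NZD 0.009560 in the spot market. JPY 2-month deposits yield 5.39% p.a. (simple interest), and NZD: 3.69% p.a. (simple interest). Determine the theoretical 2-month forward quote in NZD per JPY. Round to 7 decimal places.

T = 2/12 years.
NZD growth factor: 1 + 0.0369×2/12 = 1.006150.
Growth of 1 JPY over T: 1 + 0.0539×2/12 = 1.0089833.
Forward (NZD per JPY) = 0.00956 × 1.006150 / 1.0089833 = 0.009533155.

0.0095332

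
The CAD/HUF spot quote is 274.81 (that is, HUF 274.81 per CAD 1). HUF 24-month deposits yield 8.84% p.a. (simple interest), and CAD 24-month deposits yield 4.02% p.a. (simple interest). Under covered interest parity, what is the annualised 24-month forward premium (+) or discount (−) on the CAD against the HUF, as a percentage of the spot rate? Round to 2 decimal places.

T = 2 years.
CIP forward (HUF per CAD) = 274.81 × 1.176800/1.080400 = 299.33026.
(F − S)/S ÷ T = (299.33026 − 274.81)/274.81/2 = 0.044613 → 4.46%.

+4.46%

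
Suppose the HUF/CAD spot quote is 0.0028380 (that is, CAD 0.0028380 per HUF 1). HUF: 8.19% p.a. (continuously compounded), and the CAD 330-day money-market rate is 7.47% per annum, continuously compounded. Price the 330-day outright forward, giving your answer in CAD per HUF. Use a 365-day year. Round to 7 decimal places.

T = 330/365 years.
Growth of 1 CAD over T: e^(0.0747×330/365) = 1.0698698.
HUF accumulates by e^(0.0819×330/365) = 1.076857.
So F = 0.002838 × 1.0698698 / 1.076857 = 0.002819586 (CAD/HUF).

0.0028196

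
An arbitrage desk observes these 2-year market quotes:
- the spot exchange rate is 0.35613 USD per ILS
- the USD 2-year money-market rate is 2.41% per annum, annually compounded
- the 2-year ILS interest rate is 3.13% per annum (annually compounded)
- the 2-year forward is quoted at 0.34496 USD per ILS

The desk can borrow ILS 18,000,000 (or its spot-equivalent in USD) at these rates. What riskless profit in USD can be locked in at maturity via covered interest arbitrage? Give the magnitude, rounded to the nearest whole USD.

T = 2 years.
Invest the ILS and cover forward: 18,000,000 × 1.06357969 × 0.34496 = USD 6,604,064.10.
Convert at spot and invest in USD: 18,000,000 × 0.35613 × 1.04878081 = USD 6,723,041.58.
The quoted forward undervalues ILS, so borrow ILS, convert to USD at spot, deposit the USD at 2.41%, and buy ILS forward at 0.34496 to cover the loan.
Arbitrage profit = |6,604,064.10 − 6,723,041.58| = USD 118,977.

USD 118,977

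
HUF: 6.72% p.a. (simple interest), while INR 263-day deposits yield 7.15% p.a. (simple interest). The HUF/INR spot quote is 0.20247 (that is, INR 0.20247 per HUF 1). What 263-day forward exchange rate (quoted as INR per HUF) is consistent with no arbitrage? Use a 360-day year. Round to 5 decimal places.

T = 263/360 years.
INR accumulates by 1 + 0.0715×263/360 = 1.0522347.
HUF accumulates by 1 + 0.0672×263/360 = 1.0490933.
So F = 0.20247 × 1.0522347 / 1.0490933 = 0.2030763 (INR/HUF).

0.20308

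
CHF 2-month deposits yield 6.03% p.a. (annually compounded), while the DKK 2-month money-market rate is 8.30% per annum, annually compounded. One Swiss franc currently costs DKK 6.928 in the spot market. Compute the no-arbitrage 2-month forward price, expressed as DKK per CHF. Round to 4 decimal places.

6.9525

T = 2/12 years.
DKK growth factor: (1 + 0.0830)^(2/12) = 1.0133779.
CHF accumulates by (1 + 0.0603)^(2/12) = 1.0098064.
Forward (DKK per CHF) = 6.928 × 1.0133779 / 1.0098064 = 6.952503.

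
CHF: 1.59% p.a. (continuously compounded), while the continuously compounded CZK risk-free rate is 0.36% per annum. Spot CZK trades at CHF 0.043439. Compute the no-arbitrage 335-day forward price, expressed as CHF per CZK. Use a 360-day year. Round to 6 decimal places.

T = 335/360 years.
Growth of 1 CHF over T: e^(0.0159×335/360) = 1.0149058.
CZK growth factor: e^(0.0036×335/360) = 1.0033556.
So F = 0.043439 × 1.0149058 / 1.0033556 = 0.04393905 (CHF/CZK).

0.043939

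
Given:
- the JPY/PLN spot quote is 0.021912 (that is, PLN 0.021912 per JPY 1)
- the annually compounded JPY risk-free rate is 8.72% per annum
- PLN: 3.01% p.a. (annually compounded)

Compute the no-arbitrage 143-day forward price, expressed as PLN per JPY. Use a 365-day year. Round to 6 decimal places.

T = 143/365 years.
PLN accumulates by (1 + 0.0301)^(143/365) = 1.0116864.
Growth of 1 JPY over T: (1 + 0.0872)^(143/365) = 1.0332974.
So F = 0.021912 × 1.0116864 / 1.0332974 = 0.02145372 (PLN/JPY).

0.021454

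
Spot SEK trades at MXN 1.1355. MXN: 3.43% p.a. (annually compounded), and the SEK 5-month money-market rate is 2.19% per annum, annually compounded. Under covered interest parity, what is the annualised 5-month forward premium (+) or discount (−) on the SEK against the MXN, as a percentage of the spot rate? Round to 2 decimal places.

+1.21%

T = 5/12 years.
No-arbitrage forward: 1.1355 × 1.0141512 / 1.0090674 = 1.1412208 MXN/SEK.
Annualised premium = (F − S)/S × (1/T) = (1.1412208 − 1.1355)/1.1355 ÷ (5/12) = 1.21%.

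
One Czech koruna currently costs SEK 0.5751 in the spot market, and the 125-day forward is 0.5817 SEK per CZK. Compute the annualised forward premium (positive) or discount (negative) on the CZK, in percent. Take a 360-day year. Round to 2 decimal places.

+3.31%

T = 125/360 years.
Period premium: (0.5817 − 0.5751)/0.5751 = 0.0114763.
Per annum: 0.0114763 / (125/360) = 0.033052 = 3.31%.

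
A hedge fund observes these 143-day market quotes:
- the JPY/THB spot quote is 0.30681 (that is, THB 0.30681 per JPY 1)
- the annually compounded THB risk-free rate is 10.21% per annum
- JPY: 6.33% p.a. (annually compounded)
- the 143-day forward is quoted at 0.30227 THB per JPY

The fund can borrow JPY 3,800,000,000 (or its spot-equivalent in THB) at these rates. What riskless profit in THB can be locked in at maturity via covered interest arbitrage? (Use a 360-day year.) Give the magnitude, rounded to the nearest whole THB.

T = 143/360 years.
Invest the JPY and cover forward: 3,800,000,000 × 1.024680051952 × 0.30227 = THB 1,176,974,149.35.
Convert at spot and invest in THB: 3,800,000,000 × 0.30681 × 1.039372256934 = THB 1,211,781,248.17.
The quoted forward undervalues JPY, so borrow JPY, convert to THB at spot, deposit the THB at 10.21%, and buy JPY forward at 0.30227 to cover the loan.
Profit = 1,211,781,248.17 − 1,176,974,149.35 = THB 34,807,099.

THB 34,807,099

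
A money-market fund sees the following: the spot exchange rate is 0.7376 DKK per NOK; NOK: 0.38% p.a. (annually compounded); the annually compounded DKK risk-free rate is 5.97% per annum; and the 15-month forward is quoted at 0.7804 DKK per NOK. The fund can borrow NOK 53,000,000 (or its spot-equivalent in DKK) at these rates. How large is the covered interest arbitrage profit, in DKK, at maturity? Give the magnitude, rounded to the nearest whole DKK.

T = 15/12 years.
Keep in NOK, deliver into the forward: 53,000,000·1.0047522541·0.7804 = DKK 41,557,758.93.
Swap to DKK now, deposit: 53,000,000·0.7376·1.0751737877 = DKK 42,031,553.85.
The quoted forward undervalues NOK, so borrow NOK, convert to DKK at spot, deposit the DKK at 5.97%, and buy NOK forward at 0.7804 to cover the loan.
Profit = 42,031,553.85 − 41,557,758.93 = DKK 473,795.

DKK 473,795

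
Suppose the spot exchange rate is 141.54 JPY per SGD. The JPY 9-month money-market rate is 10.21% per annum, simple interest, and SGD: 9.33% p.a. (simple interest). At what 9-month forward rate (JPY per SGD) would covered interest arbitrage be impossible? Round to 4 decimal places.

T = 9/12 years.
Growth of 1 JPY over T: 1 + 0.1021×9/12 = 1.076575.
SGD accumulates by 1 + 0.0933×9/12 = 1.069975.
CIP: F = S · (grow JPY)/(grow SGD) = 141.54 × 1.076575/1.069975 = 142.413071 JPY per SGD.

142.4131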